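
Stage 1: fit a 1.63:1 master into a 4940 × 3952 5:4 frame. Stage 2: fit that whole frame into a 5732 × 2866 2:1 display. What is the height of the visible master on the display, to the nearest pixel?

First fit — 1.63:1 into 4940×3952 spans the width: 4940.00 × 3030.67.
5:4 in 5732×2866: fills the height, so the intermediate becomes 3582.50 × 2866.00 — a scale of ×0.7252.
The master scales with it: height 3030.67 × 0.7252 ≈ 2197.85.

2198 px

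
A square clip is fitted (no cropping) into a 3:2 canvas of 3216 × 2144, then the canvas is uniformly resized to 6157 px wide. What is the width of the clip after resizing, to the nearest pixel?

4105 px

In the 3216×2144 frame the clip fills the height: width = 2144 × 1/1 ≈ 2144.00 px.
The frame scales by 6157/3216 = 1.9145; 2144.00 × 1.9145 ≈ 4104.67 px.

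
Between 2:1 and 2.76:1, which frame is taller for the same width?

2 and 2.76; 2.76 > 2. The smaller width-to-height ratio is the taller frame.

2:1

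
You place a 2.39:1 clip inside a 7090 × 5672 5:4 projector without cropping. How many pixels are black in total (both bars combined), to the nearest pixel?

2.39:1 (2.390) > 5:4 (1.250), so the clip fills the width.
The clip is 7090 / 2.390 ≈ 2966.5272 px tall.
5672 − 2966.5272 = 2705.4728 px of bars.
That's 2705.4728 × 7090 ≈ 19181802 black pixels.

19181802 pixels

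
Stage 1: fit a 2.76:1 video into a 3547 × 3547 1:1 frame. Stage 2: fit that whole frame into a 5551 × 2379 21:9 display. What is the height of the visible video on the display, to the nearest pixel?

First fit — 2.76:1 into 3547×3547 spans the width: 3547.00 × 1285.14.
Second fit — the 1:1 canvas into 5551×2379 spans the height: 2379.00 × 2379.00 (×0.6707 from 3547×3547).
The video scales with it: height 1285.14 × 0.6707 ≈ 861.96.

862 px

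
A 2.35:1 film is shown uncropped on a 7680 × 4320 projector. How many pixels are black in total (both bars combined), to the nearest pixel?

2.35:1 (2.350) > 16×9 (1.778), so the film fills the width.
The film is 7680 / 2.350 ≈ 3268.0851 px tall.
4320 − 3268.0851 = 1051.9149 px of bars.
Across the 7680-px span: 1051.9149 × 7680 ≈ 8078706 px.

8078706 pixels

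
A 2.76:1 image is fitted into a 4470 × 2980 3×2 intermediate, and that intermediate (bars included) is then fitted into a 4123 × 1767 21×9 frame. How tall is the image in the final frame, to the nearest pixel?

960 px

Inside the 4470×2980 canvas the image is width-limited at 4470.00 × 1619.57.
Second fit — the 3×2 canvas into 4123×1767 spans the height: 2650.50 × 1767.00 (×0.5930 from 4470×2980).
Applying the same ×0.5930: 1619.57 → 960.33.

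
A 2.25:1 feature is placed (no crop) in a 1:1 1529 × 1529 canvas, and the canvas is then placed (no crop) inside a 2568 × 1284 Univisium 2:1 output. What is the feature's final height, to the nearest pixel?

571 px

First fit — 2.25:1 into 1529×1529 spans the width: 1529.00 × 679.56.
The 1:1 canvas is height-limited in 2568×1284, giving 1284.00 × 1284.00; scale factor 0.8398.
Applying the same ×0.8398: 679.56 → 570.67.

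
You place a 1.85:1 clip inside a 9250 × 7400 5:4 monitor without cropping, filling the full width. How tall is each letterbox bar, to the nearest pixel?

Content height = 9250 / 1.850 ≈ 5000.00 px.
Leftover height: 7400 − 5000.00 = 2400.00 px → 1200.00 each side.

1200 px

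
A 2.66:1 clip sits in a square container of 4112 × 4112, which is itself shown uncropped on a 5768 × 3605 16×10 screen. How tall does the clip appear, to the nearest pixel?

1355 px

2.66:1 in 4112×4112: fills the width, so the clip is 4112.00 × 1545.86.
square in 5768×3605: fills the height, so the intermediate becomes 3605.00 × 3605.00 — a scale of ×0.8767.
So the clip's height is 1545.86 × 0.8767 ≈ 1355.26.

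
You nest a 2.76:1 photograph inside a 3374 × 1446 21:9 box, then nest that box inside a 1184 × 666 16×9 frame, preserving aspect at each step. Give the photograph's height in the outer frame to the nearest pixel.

429 px

Inside the 3374×1446 canvas the photograph is width-limited at 3374.00 × 1222.46.
The 21:9 canvas is width-limited in 1184×666, giving 1184.00 × 507.43; scale factor 0.3509.
The photograph scales with it: height 1222.46 × 0.3509 ≈ 428.99.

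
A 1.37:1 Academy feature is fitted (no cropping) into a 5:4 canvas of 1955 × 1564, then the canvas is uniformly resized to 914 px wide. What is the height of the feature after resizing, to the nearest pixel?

In the 1955×1564 frame the feature fills the width: height = 1955 / 1.370 ≈ 1427.01 px.
Resizing to 914 px wide multiplies everything by 0.4675: 1427.01 → 667.15 px.

667 px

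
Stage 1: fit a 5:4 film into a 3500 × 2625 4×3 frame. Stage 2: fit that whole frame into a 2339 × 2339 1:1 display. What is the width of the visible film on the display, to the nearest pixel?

2193 px

First fit — 5:4 into 3500×2625 spans the height: 3281.25 × 2625.00.
Second fit — the 4×3 canvas into 2339×2339 spans the width: 2339.00 × 1754.25 (×0.6683 from 3500×2625).
Applying the same ×0.6683: 3281.25 → 2192.81.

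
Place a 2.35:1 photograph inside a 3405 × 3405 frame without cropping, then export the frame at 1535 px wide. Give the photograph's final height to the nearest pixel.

653 px

At 3405×3405 the photograph is width-limited, so height = 3405 / 2.350 ≈ 1448.94 px.
Resizing to 1535 px wide multiplies everything by 0.4508: 1448.94 → 653.19 px.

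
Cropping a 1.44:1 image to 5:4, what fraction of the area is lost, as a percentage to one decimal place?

13.2%

Going from 1.44:1 to 5:4 means cutting width while keeping height.
(1.250)/(1.440) ≈ 0.868 of the area survives, leaving 13.19% discarded.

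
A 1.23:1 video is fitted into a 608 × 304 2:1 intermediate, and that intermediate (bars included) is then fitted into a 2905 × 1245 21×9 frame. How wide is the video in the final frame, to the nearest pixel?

1.23:1 in 608×304: fills the height, so the video is 373.92 × 304.00.
The 2:1 canvas is height-limited in 2905×1245, giving 2490.00 × 1245.00; scale factor 4.0954.
The video scales with it: width 373.92 × 4.0954 ≈ 1531.35.

1531 px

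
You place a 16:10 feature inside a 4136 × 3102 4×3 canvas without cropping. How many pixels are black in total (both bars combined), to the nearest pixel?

2138312 pixels

16:10 (1.600) > 4×3 (1.333), so the feature fills the width.
The feature is 4136 × 10/16 ≈ 2585.0000 px tall.
Leftover height: 3102 − 2585.0000 = 517.0000 px.
Across the 4136-px span: 517.0000 × 4136 ≈ 2138312 px.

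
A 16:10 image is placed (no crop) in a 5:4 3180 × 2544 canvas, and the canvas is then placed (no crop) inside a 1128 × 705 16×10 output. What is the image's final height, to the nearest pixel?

First fit — 16:10 into 3180×2544 spans the width: 3180.00 × 1987.50.
Second fit — the 5:4 canvas into 1128×705 spans the height: 881.25 × 705.00 (×0.2771 from 3180×2544).
The image scales with it: height 1987.50 × 0.2771 ≈ 550.78.

551 px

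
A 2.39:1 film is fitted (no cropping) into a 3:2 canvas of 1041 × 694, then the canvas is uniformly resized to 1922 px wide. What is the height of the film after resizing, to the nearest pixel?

804 px

In the 1041×694 frame the film fills the width: height = 1041 / 2.390 ≈ 435.56 px.
The frame scales by 1922/1041 = 1.8463; 435.56 × 1.8463 ≈ 804.18 px.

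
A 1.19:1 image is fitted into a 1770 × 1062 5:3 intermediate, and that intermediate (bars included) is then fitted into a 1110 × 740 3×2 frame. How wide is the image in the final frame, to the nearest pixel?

793 px

First fit — 1.19:1 into 1770×1062 spans the height: 1263.78 × 1062.00.
5:3 in 1110×740: fills the width, so the intermediate becomes 1110.00 × 666.00 — a scale of ×0.6271.
The image scales with it: width 1263.78 × 0.6271 ≈ 792.54.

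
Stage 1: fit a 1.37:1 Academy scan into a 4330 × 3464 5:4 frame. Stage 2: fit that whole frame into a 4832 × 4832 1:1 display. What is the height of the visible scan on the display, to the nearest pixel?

3527 px

Inside the 4330×3464 canvas the scan is width-limited at 4330.00 × 3160.58.
Second fit — the 5:4 canvas into 4832×4832 spans the width: 4832.00 × 3865.60 (×1.1159 from 4330×3464).
Applying the same ×1.1159: 3160.58 → 3527.01.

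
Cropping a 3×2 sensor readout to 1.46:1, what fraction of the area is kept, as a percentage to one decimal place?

Going from 3×2 to 1.46:1 means cutting width while keeping height.
Area ratio = (1.460)/(1.500) = 97.33% retained.

97.3%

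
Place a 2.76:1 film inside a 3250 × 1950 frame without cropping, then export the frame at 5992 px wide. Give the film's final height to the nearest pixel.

Fitted into 3250×1950, the film spans the width; its height is 3250 / 2.760 ≈ 1177.54 px.
The frame scales by 5992/3250 = 1.8437; 1177.54 × 1.8437 ≈ 2171.01 px.

2171 px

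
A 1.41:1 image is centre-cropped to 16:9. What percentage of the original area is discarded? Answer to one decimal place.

20.7%

16:9 is wider than 1.41:1, so the crop keeps the full width and trims the height.
(1.410)/(1.778) ≈ 0.793 of the area survives, leaving 20.69% discarded.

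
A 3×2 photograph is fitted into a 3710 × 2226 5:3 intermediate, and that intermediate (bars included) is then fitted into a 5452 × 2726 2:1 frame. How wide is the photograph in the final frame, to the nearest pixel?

4089 px

First fit — 3×2 into 3710×2226 spans the height: 3339.00 × 2226.00.
The 5:3 canvas is height-limited in 5452×2726, giving 4543.33 × 2726.00; scale factor 1.2246.
Applying the same ×1.2246: 3339.00 → 4089.00.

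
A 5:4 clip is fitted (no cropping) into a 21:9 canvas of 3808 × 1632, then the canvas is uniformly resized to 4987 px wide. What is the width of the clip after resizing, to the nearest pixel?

At 3808×1632 the clip is height-limited, so width = 1632 × 5/4 ≈ 2040.00 px.
Resizing to 4987 px wide multiplies everything by 1.3096: 2040.00 → 2671.61 px.

2672 px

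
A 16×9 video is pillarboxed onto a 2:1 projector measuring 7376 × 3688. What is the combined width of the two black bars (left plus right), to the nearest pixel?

820 px

16×9 (1.778) < 2:1 (2.000), so the video fills the height.
That makes the image 6556.44 px wide (3688 × 16/9).
Leftover width: 7376 − 6556.44 = 819.56 px.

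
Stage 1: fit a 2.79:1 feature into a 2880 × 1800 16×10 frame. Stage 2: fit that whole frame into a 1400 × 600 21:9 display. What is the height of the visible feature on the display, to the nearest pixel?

344 px

Inside the 2880×1800 canvas the feature is width-limited at 2880.00 × 1032.26.
Second fit — the 16×10 canvas into 1400×600 spans the height: 960.00 × 600.00 (×0.3333 from 2880×1800).
So the feature's height is 1032.26 × 0.3333 ≈ 344.09.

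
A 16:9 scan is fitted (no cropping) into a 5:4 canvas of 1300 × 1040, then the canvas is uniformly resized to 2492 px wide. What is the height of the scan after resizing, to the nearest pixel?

At 1300×1040 the scan is width-limited, so height = 1300 × 9/16 ≈ 731.25 px.
The frame scales by 2492/1300 = 1.9169; 731.25 × 1.9169 ≈ 1401.75 px.

1402 px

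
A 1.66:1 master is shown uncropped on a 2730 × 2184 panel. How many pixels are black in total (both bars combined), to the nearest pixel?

1.66:1 is wider than 5:4, so it spans the full width.
Content height = 2730 / 1.660 ≈ 1644.5783 px.
Leftover height: 2184 − 1644.5783 = 539.4217 px.
Across the 2730-px span: 539.4217 × 2730 ≈ 1472621 px.

1472621 pixels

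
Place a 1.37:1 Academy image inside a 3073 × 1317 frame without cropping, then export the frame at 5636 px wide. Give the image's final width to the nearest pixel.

In the 3073×1317 frame the image fills the height: width = 1317 × 1.370 ≈ 1804.29 px.
Resizing to 5636 px wide multiplies everything by 1.8340: 1804.29 → 3309.14 px.

3309 px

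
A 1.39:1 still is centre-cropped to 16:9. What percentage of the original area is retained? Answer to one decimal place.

78.2%

The width stays; only height is cut (since 16:9 is wider than 1.39:1).
(1.390)/(1.778) ≈ 0.782 of the area survives.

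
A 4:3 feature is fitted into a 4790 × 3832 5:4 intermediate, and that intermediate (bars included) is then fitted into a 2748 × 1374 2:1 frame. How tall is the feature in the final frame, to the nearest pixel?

1288 px

4:3 in 4790×3832: fills the width, so the feature is 4790.00 × 3592.50.
The 5:4 canvas is height-limited in 2748×1374, giving 1717.50 × 1374.00; scale factor 0.3586.
The feature scales with it: height 3592.50 × 0.3586 ≈ 1288.12.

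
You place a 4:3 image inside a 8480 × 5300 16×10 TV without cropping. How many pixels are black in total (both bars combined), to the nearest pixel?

7490667 pixels

4:3 (1.333) < 16×10 (1.600), so the image fills the height.
That makes the image 7066.6667 px wide (5300 × 4/3).
Leftover width: 8480 − 7066.6667 = 1413.3333 px.
Across the 5300-px span: 1413.3333 × 5300 ≈ 7490667 px.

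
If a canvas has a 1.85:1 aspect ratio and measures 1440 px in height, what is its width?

2664 px

Width = 1440 × 1.850 = 2664.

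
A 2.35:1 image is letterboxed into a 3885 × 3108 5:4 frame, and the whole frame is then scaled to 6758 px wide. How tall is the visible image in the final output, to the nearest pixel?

In the 3885×3108 frame the image fills the width: height = 3885 / 2.350 ≈ 1653.19 px.
Resizing to 6758 px wide multiplies everything by 1.7395: 1653.19 → 2875.74 px.

2876 px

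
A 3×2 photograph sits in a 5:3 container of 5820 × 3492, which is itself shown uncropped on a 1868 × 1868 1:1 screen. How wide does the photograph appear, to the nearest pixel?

First fit — 3×2 into 5820×3492 spans the height: 5238.00 × 3492.00.
Second fit — the 5:3 canvas into 1868×1868 spans the width: 1868.00 × 1120.80 (×0.3210 from 5820×3492).
So the photograph's width is 5238.00 × 0.3210 ≈ 1681.20.

1681 px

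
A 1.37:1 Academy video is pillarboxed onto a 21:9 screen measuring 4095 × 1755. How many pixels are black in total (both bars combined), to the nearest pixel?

1.37:1 Academy is narrower than 21:9, so it spans the full height.
Content width = 1755 × 1.370 ≈ 2404.3500 px.
Black = 4095 − 2404.3500 = 1690.6500 px.
Bar area = 1690.6500 × 1755 ≈ 2967091 px.

2967091 pixels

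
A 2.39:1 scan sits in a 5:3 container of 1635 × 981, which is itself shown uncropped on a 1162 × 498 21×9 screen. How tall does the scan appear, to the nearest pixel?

347 px

Inside the 1635×981 canvas the scan is width-limited at 1635.00 × 684.10.
5:3 in 1162×498: fills the height, so the intermediate becomes 830.00 × 498.00 — a scale of ×0.5076.
The scan scales with it: height 684.10 × 0.5076 ≈ 347.28.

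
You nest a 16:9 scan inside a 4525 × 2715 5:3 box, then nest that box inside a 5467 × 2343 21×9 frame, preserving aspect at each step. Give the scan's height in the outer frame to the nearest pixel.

2197 px

16:9 in 4525×2715: fills the width, so the scan is 4525.00 × 2545.31.
Second fit — the 5:3 canvas into 5467×2343 spans the height: 3905.00 × 2343.00 (×0.8630 from 4525×2715).
Applying the same ×0.8630: 2545.31 → 2196.56.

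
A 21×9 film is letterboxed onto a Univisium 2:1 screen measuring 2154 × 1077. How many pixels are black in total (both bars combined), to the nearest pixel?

Since 2.333 > 2.000, the film is width-limited.
Content height = 2154 × 9/21 ≈ 923.1429 px.
Leftover height: 1077 − 923.1429 = 153.8571 px.
Across the 2154-px span: 153.8571 × 2154 ≈ 331408 px.

331408 pixels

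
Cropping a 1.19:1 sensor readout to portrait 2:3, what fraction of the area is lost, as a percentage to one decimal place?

The height stays; only width is cut (since portrait 2:3 is narrower than 1.19:1).
(0.667)/(1.190) ≈ 0.560 of the area survives, leaving 43.98% discarded.

44.0%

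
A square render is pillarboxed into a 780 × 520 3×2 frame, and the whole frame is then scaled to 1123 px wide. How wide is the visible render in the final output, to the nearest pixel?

749 px

Fitted into 780×520, the render spans the height; its width is 520 × 1/1 ≈ 520.00 px.
Scaling 780 → 1123 is ×1.4397, so the width becomes 520.00 × 1.4397 ≈ 748.67 px.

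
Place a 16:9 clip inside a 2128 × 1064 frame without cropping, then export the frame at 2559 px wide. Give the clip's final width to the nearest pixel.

Fitted into 2128×1064, the clip spans the height; its width is 1064 × 16/9 ≈ 1891.56 px.
The frame scales by 2559/2128 = 1.2025; 1891.56 × 1.2025 ≈ 2274.67 px.

2275 px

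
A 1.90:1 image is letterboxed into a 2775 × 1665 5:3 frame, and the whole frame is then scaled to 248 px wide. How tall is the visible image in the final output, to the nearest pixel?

131 px

In the 2775×1665 frame the image fills the width: height = 2775 / 1.900 ≈ 1460.53 px.
Resizing to 248 px wide multiplies everything by 0.0894: 1460.53 → 130.53 px.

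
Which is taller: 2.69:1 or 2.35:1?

2.35:1

2.69 and 2.35; 2.69 > 2.35. The smaller width-to-height ratio is the taller frame.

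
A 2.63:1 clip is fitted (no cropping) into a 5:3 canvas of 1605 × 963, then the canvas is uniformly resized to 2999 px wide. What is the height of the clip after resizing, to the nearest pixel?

1140 px

Fitted into 1605×963, the clip spans the width; its height is 1605 / 2.630 ≈ 610.27 px.
Scaling 1605 → 2999 is ×1.8685, so the height becomes 610.27 × 1.8685 ≈ 1140.30 px.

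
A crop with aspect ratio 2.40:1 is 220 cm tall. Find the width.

At 2.40:1, 220 × 2.400 ≈ 528.

528 cm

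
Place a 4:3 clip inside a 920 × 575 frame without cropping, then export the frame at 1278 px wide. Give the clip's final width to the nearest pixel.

1065 px

At 920×575 the clip is height-limited, so width = 575 × 4/3 ≈ 766.67 px.
Resizing to 1278 px wide multiplies everything by 1.3891: 766.67 → 1065.00 px.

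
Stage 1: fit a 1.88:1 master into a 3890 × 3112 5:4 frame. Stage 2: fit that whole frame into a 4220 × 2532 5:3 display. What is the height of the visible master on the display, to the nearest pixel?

Inside the 3890×3112 canvas the master is width-limited at 3890.00 × 2069.15.
Second fit — the 5:4 canvas into 4220×2532 spans the height: 3165.00 × 2532.00 (×0.8136 from 3890×3112).
So the master's height is 2069.15 × 0.8136 ≈ 1683.51.

1684 px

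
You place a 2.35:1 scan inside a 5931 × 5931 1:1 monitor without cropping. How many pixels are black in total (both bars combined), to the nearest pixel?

2.35:1 (2.350) > 1:1 (1.000), so the scan fills the width.
Content height = 5931 / 2.350 ≈ 2523.8298 px.
5931 − 2523.8298 = 3407.1702 px of bars.
Bar area = 3407.1702 × 5931 ≈ 20207927 px.

20207927 pixels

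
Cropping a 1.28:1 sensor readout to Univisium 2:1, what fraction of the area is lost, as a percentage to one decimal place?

Going from 1.28:1 to Univisium 2:1 means cutting height while keeping width.
Fraction kept = (1.280)/(2.000) ≈ 64.00%, so 36.00% is lost.

36.0%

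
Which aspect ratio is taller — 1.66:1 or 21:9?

1.66:1

1.66 and 21:9 = 2.333; 2.333 > 1.66. The smaller width-to-height ratio is the taller frame.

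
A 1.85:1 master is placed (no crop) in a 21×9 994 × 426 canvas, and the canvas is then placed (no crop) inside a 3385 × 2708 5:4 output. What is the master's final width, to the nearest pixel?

2684 px

1.85:1 in 994×426: fills the height, so the master is 788.10 × 426.00.
Second fit — the 21×9 canvas into 3385×2708 spans the width: 3385.00 × 1450.71 (×3.4054 from 994×426).
So the master's width is 788.10 × 3.4054 ≈ 2683.82.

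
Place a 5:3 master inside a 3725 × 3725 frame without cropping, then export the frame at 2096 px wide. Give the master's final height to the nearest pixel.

Fitted into 3725×3725, the master spans the width; its height is 3725 × 3/5 ≈ 2235.00 px.
Scaling 3725 → 2096 is ×0.5627, so the height becomes 2235.00 × 0.5627 ≈ 1257.60 px.

1258 px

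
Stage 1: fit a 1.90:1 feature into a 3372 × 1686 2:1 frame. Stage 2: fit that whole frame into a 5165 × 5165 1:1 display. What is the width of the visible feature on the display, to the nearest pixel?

4907 px

Inside the 3372×1686 canvas the feature is height-limited at 3203.40 × 1686.00.
2:1 in 5165×5165: fills the width, so the intermediate becomes 5165.00 × 2582.50 — a scale of ×1.5317.
Applying the same ×1.5317: 3203.40 → 4906.75.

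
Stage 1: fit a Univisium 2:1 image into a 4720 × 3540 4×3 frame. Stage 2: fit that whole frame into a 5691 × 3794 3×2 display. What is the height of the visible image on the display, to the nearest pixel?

2529 px

First fit — Univisium 2:1 into 4720×3540 spans the width: 4720.00 × 2360.00.
Second fit — the 4×3 canvas into 5691×3794 spans the height: 5058.67 × 3794.00 (×1.0718 from 4720×3540).
So the image's height is 2360.00 × 1.0718 ≈ 2529.33.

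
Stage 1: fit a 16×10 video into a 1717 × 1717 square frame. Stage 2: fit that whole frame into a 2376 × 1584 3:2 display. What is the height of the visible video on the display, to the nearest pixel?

Inside the 1717×1717 canvas the video is width-limited at 1717.00 × 1073.12.
Second fit — the square canvas into 2376×1584 spans the height: 1584.00 × 1584.00 (×0.9225 from 1717×1717).
Applying the same ×0.9225: 1073.12 → 990.00.

990 px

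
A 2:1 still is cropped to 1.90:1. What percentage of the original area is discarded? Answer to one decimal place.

1.90:1 is narrower than 2:1, so the crop keeps the full height and trims the width.
Area ratio = (1.900)/(2.000) = 95.00%; the remaining 5.00% is cropped out.

5.0%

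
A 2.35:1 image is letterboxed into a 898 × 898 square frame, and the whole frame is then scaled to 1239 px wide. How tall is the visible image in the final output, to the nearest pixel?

At 898×898 the image is width-limited, so height = 898 / 2.350 ≈ 382.13 px.
Resizing to 1239 px wide multiplies everything by 1.3797: 382.13 → 527.23 px.

527 px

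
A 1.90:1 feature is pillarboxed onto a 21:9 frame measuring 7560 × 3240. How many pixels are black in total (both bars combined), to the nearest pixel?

4548960 pixels

1.90:1 is narrower than 21:9, so it spans the full height.
The feature is 3240 × 1.900 ≈ 6156.0000 px wide.
Leftover width: 7560 − 6156.0000 = 1404.0000 px.
Across the 3240-px span: 1404.0000 × 3240 ≈ 4548960 px.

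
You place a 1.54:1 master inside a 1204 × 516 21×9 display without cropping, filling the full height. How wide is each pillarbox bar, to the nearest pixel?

205 px

That makes the image 794.64 px wide (516 × 1.540).
Leftover width: 1204 − 794.64 = 409.36 px → 204.68 each side.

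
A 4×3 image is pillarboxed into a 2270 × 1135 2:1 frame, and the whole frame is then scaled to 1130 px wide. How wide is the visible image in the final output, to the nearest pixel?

753 px

In the 2270×1135 frame the image fills the height: width = 1135 × 4/3 ≈ 1513.33 px.
Resizing to 1130 px wide multiplies everything by 0.4978: 1513.33 → 753.33 px.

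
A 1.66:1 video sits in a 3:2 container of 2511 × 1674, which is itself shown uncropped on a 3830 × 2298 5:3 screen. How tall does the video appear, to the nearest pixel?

2077 px

1.66:1 in 2511×1674: fills the width, so the video is 2511.00 × 1512.65.
Second fit — the 3:2 canvas into 3830×2298 spans the height: 3447.00 × 2298.00 (×1.3728 from 2511×1674).
Applying the same ×1.3728: 1512.65 → 2076.51.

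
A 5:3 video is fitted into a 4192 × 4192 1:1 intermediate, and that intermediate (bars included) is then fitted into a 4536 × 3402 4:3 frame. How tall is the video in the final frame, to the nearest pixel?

First fit — 5:3 into 4192×4192 spans the width: 4192.00 × 2515.20.
1:1 in 4536×3402: fills the height, so the intermediate becomes 3402.00 × 3402.00 — a scale of ×0.8115.
Applying the same ×0.8115: 2515.20 → 2041.20.

2041 px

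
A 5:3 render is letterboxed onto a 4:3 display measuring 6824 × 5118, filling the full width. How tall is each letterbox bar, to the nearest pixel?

512 px

Content height = 6824 × 3/5 ≈ 4094.40 px.
Leftover height: 5118 − 4094.40 = 1023.60 px → 511.80 each side.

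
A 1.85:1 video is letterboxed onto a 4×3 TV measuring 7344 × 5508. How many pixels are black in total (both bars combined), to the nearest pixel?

11297057 pixels

1.85:1 (1.850) > 4×3 (1.333), so the video fills the width.
Content height = 7344 / 1.850 ≈ 3969.7297 px.
5508 − 3969.7297 = 1538.2703 px of bars.
Across the 7344-px span: 1538.2703 × 7344 ≈ 11297057 px.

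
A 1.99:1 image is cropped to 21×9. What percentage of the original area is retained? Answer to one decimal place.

85.3%

21×9 is wider than 1.99:1, so the crop keeps the full width and trims the height.
(1.990)/(2.333) ≈ 0.853 of the area survives.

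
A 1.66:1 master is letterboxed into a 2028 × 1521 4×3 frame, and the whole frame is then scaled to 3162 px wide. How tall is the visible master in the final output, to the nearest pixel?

In the 2028×1521 frame the master fills the width: height = 2028 / 1.660 ≈ 1221.69 px.
The frame scales by 3162/2028 = 1.5592; 1221.69 × 1.5592 ≈ 1904.82 px.

1905 px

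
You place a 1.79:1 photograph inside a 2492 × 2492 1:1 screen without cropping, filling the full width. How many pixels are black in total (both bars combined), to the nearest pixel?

The photograph is 2492 / 1.790 ≈ 1392.1788 px tall.
Black = 2492 − 1392.1788 = 1099.8212 px.
Across the 2492-px span: 1099.8212 × 2492 ≈ 2740755 px.

2740755 pixels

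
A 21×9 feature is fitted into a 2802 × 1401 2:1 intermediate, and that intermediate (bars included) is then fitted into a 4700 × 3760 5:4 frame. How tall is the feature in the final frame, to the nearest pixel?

2014 px

First fit — 21×9 into 2802×1401 spans the width: 2802.00 × 1200.86.
The 2:1 canvas is width-limited in 4700×3760, giving 4700.00 × 2350.00; scale factor 1.6774.
The feature scales with it: height 1200.86 × 1.6774 ≈ 2014.29.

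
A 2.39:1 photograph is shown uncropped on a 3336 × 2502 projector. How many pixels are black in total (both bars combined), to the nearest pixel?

3690230 pixels

2.39:1 (2.390) > 4×3 (1.333), so the photograph fills the width.
That makes the image 1395.8159 px tall (3336 / 2.390).
Leftover height: 2502 − 1395.8159 = 1106.1841 px.
That's 1106.1841 × 3336 ≈ 3690230 black pixels.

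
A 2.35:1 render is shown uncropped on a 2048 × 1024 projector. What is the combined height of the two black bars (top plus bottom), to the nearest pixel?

2.35:1 is wider than 2:1, so it spans the full width.
That makes the image 871.49 px tall (2048 / 2.350).
Leftover height: 1024 − 871.49 = 152.51 px.

153 px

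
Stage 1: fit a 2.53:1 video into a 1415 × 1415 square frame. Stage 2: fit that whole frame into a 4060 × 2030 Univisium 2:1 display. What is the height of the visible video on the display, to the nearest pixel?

802 px

Inside the 1415×1415 canvas the video is width-limited at 1415.00 × 559.29.
The square canvas is height-limited in 4060×2030, giving 2030.00 × 2030.00; scale factor 1.4346.
The video scales with it: height 559.29 × 1.4346 ≈ 802.37.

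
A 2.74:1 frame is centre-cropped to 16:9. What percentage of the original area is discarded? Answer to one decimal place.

The height stays; only width is cut (since 16:9 is narrower than 2.74:1).
(1.778)/(2.740) ≈ 0.649 of the area survives, leaving 35.12% discarded.

35.1%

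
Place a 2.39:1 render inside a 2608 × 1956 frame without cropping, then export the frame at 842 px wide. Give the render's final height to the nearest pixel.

At 2608×1956 the render is width-limited, so height = 2608 / 2.390 ≈ 1091.21 px.
Resizing to 842 px wide multiplies everything by 0.3229: 1091.21 → 352.30 px.

352 px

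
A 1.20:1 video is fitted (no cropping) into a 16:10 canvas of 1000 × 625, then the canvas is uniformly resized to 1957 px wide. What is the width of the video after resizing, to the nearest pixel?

Fitted into 1000×625, the video spans the height; its width is 625 × 1.200 ≈ 750.00 px.
The frame scales by 1957/1000 = 1.9570; 750.00 × 1.9570 ≈ 1467.75 px.

1468 px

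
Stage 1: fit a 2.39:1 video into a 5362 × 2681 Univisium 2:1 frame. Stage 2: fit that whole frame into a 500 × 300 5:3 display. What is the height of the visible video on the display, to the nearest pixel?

209 px

First fit — 2.39:1 into 5362×2681 spans the width: 5362.00 × 2243.51.
Univisium 2:1 in 500×300: fills the width, so the intermediate becomes 500.00 × 250.00 — a scale of ×0.0932.
So the video's height is 2243.51 × 0.0932 ≈ 209.21.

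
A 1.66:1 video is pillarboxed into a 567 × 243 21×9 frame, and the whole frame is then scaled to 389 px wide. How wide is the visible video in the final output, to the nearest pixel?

277 px

At 567×243 the video is height-limited, so width = 243 × 1.660 ≈ 403.38 px.
Scaling 567 → 389 is ×0.6861, so the width becomes 403.38 × 0.6861 ≈ 276.75 px.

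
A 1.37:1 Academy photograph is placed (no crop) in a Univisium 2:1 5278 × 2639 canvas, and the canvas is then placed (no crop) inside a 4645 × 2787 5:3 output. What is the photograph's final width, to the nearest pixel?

3182 px

1.37:1 Academy in 5278×2639: fills the height, so the photograph is 3615.43 × 2639.00.
The Univisium 2:1 canvas is width-limited in 4645×2787, giving 4645.00 × 2322.50; scale factor 0.8801.
The photograph scales with it: width 3615.43 × 0.8801 ≈ 3181.82.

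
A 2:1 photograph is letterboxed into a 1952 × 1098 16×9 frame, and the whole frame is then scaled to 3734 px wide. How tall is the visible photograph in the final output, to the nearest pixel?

At 1952×1098 the photograph is width-limited, so height = 1952 × 1/2 ≈ 976.00 px.
Resizing to 3734 px wide multiplies everything by 1.9129: 976.00 → 1867.00 px.

1867 px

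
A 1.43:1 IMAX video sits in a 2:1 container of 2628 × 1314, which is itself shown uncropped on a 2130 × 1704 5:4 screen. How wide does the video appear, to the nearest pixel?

1523 px

Inside the 2628×1314 canvas the video is height-limited at 1879.02 × 1314.00.
2:1 in 2130×1704: fills the width, so the intermediate becomes 2130.00 × 1065.00 — a scale of ×0.8105.
The video scales with it: width 1879.02 × 0.8105 ≈ 1522.95.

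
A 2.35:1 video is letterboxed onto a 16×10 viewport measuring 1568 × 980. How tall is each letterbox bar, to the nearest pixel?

2.35:1 (2.350) > 16×10 (1.600), so the video fills the width.
That makes the image 667.23 px tall (1568 / 2.350).
Black = 980 − 667.23 = 312.77 px, or 156.38 per bar.

156 px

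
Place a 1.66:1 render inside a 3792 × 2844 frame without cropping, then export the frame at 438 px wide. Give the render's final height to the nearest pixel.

Fitted into 3792×2844, the render spans the width; its height is 3792 / 1.660 ≈ 2284.34 px.
Resizing to 438 px wide multiplies everything by 0.1155: 2284.34 → 263.86 px.

264 px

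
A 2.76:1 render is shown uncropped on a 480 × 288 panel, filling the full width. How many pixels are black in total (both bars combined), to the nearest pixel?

Content height = 480 / 2.760 ≈ 173.9130 px.
Leftover height: 288 − 173.9130 = 114.0870 px.
Bar area = 114.0870 × 480 ≈ 54762 px.

54762 pixels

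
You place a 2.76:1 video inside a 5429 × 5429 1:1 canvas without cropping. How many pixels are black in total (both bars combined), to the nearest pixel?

18795041 pixels

Since 2.760 > 1.000, the video is width-limited.
The video is 5429 / 2.760 ≈ 1967.0290 px tall.
Black = 5429 − 1967.0290 = 3461.9710 px.
That's 3461.9710 × 5429 ≈ 18795041 black pixels.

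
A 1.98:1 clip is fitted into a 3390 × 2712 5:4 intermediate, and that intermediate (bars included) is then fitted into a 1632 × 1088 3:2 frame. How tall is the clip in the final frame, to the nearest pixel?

687 px

Inside the 3390×2712 canvas the clip is width-limited at 3390.00 × 1712.12.
Second fit — the 5:4 canvas into 1632×1088 spans the height: 1360.00 × 1088.00 (×0.4012 from 3390×2712).
Applying the same ×0.4012: 1712.12 → 686.87.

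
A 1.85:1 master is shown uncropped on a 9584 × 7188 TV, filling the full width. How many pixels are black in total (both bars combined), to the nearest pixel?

19239491 pixels

The master is 9584 / 1.850 ≈ 5180.5405 px tall.
Black = 7188 − 5180.5405 = 2007.4595 px.
Across the 9584-px span: 2007.4595 × 9584 ≈ 19239491 px.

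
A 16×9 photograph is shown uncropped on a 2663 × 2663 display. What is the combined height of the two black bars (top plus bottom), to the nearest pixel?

Since 1.778 > 1.000, the photograph is width-limited.
Content height = 2663 × 9/16 ≈ 1497.94 px.
Black = 2663 − 1497.94 = 1165.06 px.

1165 px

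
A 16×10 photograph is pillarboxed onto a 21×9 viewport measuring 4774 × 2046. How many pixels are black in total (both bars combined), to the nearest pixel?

3069818 pixels

16×10 is narrower than 21×9, so it spans the full height.
That makes the image 3273.6000 px wide (2046 × 16/10).
4774 − 3273.6000 = 1500.4000 px of bars.
Bar area = 1500.4000 × 2046 ≈ 3069818 px.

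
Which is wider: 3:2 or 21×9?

21×9

3:2 = 1.5 and 21×9 = 2.333; 2.333 > 1.5.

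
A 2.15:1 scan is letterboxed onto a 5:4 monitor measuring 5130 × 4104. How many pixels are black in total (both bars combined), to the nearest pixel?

2.15:1 (2.150) > 5:4 (1.250), so the scan fills the width.
Content height = 5130 / 2.150 ≈ 2386.0465 px.
Black = 4104 − 2386.0465 = 1717.9535 px.
Bar area = 1717.9535 × 5130 ≈ 8813101 px.

8813101 pixels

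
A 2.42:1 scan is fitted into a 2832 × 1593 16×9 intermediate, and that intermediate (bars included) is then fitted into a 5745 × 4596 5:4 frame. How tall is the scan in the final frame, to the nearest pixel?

2.42:1 in 2832×1593: fills the width, so the scan is 2832.00 × 1170.25.
The 16×9 canvas is width-limited in 5745×4596, giving 5745.00 × 3231.56; scale factor 2.0286.
Applying the same ×2.0286: 1170.25 → 2373.97.

2374 px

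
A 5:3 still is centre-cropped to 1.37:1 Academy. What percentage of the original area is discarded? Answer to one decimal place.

17.8%

1.37:1 Academy is narrower than 5:3, so the crop keeps the full height and trims the width.
Fraction kept = (1.370)/(1.667) ≈ 82.20%, so 17.80% is lost.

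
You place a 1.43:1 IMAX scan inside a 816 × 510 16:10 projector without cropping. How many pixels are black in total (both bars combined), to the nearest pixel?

1.43:1 IMAX (1.430) < 16:10 (1.600), so the scan fills the height.
Content width = 510 × 1.430 ≈ 729.3000 px.
Leftover width: 816 − 729.3000 = 86.7000 px.
Across the 510-px span: 86.7000 × 510 ≈ 44217 px.

44217 pixels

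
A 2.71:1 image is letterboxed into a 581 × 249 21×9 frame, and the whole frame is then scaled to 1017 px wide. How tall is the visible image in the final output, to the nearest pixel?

Fitted into 581×249, the image spans the width; its height is 581 / 2.710 ≈ 214.39 px.
The frame scales by 1017/581 = 1.7504; 214.39 × 1.7504 ≈ 375.28 px.

375 px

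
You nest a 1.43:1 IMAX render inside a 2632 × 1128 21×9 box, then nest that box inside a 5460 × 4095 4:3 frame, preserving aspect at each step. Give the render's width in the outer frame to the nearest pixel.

First fit — 1.43:1 IMAX into 2632×1128 spans the height: 1613.04 × 1128.00.
21×9 in 5460×4095: fills the width, so the intermediate becomes 5460.00 × 2340.00 — a scale of ×2.0745.
Applying the same ×2.0745: 1613.04 → 3346.20.

3346 px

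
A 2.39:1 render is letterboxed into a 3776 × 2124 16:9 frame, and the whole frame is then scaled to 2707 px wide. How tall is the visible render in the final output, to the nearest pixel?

1133 px

At 3776×2124 the render is width-limited, so height = 3776 / 2.390 ≈ 1579.92 px.
The frame scales by 2707/3776 = 0.7169; 1579.92 × 0.7169 ≈ 1132.64 px.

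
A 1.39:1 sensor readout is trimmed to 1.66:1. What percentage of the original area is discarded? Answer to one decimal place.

16.3%

Going from 1.39:1 to 1.66:1 means cutting height while keeping width.
(1.390)/(1.660) ≈ 0.837 of the area survives, leaving 16.27% discarded.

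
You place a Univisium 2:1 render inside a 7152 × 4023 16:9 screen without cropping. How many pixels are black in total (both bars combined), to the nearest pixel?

3196944 pixels

Univisium 2:1 is wider than 16:9, so it spans the full width.
That makes the image 3576.0000 px tall (7152 × 1/2).
Black = 4023 − 3576.0000 = 447.0000 px.
That's 447.0000 × 7152 ≈ 3196944 black pixels.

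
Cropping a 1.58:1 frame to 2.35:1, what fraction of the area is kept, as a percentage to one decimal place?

67.2%

The width stays; only height is cut (since 2.35:1 is wider than 1.58:1).
Area ratio = (1.580)/(2.350) = 67.23% retained.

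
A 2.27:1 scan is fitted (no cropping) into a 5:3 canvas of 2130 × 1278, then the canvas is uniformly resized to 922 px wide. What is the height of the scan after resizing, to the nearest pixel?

In the 2130×1278 frame the scan fills the width: height = 2130 / 2.270 ≈ 938.33 px.
Scaling 2130 → 922 is ×0.4329, so the height becomes 938.33 × 0.4329 ≈ 406.17 px.

406 px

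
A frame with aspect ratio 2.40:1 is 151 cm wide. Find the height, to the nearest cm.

63 cm

At 2.40:1, 151 / 2.400 ≈ 62.92.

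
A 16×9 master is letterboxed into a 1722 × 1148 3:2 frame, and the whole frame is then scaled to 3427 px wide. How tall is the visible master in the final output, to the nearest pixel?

In the 1722×1148 frame the master fills the width: height = 1722 × 9/16 ≈ 968.62 px.
Scaling 1722 → 3427 is ×1.9901, so the height becomes 968.62 × 1.9901 ≈ 1927.69 px.

1928 px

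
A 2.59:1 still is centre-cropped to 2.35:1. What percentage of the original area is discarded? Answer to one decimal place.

9.3%

The height stays; only width is cut (since 2.35:1 is narrower than 2.59:1).
(2.350)/(2.590) ≈ 0.907 of the area survives, leaving 9.27% discarded.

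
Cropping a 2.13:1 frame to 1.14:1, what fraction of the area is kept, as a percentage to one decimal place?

53.5%

The height stays; only width is cut (since 1.14:1 is narrower than 2.13:1).
Fraction kept = (1.140)/(2.130) ≈ 53.52%.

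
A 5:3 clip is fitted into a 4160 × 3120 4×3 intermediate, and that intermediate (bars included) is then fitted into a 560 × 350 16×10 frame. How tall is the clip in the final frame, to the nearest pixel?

Inside the 4160×3120 canvas the clip is width-limited at 4160.00 × 2496.00.
Second fit — the 4×3 canvas into 560×350 spans the height: 466.67 × 350.00 (×0.1122 from 4160×3120).
Applying the same ×0.1122: 2496.00 → 280.00.

280 px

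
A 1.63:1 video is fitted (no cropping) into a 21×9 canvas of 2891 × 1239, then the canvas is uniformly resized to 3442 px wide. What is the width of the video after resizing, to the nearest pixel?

Fitted into 2891×1239, the video spans the height; its width is 1239 × 1.630 ≈ 2019.57 px.
Resizing to 3442 px wide multiplies everything by 1.1906: 2019.57 → 2404.48 px.

2404 px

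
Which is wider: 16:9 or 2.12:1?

2.12:1

16:9 = 1.778 and 2.12; 2.12 > 1.778.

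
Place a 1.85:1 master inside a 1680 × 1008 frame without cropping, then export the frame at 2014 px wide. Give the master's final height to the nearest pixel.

1089 px

At 1680×1008 the master is width-limited, so height = 1680 / 1.850 ≈ 908.11 px.
Resizing to 2014 px wide multiplies everything by 1.1988: 908.11 → 1088.65 px.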